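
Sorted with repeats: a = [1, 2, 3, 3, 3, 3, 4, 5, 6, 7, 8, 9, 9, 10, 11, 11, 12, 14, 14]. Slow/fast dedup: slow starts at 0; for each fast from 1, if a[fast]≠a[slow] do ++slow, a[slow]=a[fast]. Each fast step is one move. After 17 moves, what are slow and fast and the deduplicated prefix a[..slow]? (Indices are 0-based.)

(s=0,f=1) a[fast]=2≠a[slow]=1 write a[1]=2 → slow++,fast++
(s=1,f=2) a[fast]=3≠a[slow]=2 write a[2]=3 → slow++,fast++
(s=2,f=3) a[fast]=3=a[slow] dup → fast++
(s=2,f=4) a[fast]=3=a[slow] dup → fast++
(s=2,f=5) a[fast]=3=a[slow] dup → fast++
(s=2,f=6) a[fast]=4≠a[slow]=3 write a[3]=4 → slow++,fast++
(s=3,f=7) a[fast]=5≠a[slow]=4 write a[4]=5 → slow++,fast++
(s=4,f=8) a[fast]=6≠a[slow]=5 write a[5]=6 → slow++,fast++
(s=5,f=9) a[fast]=7≠a[slow]=6 write a[6]=7 → slow++,fast++
(s=6,f=10) a[fast]=8≠a[slow]=7 write a[7]=8 → slow++,fast++
(s=7,f=11) a[fast]=9≠a[slow]=8 write a[8]=9 → slow++,fast++
(s=8,f=12) a[fast]=9=a[slow] dup → fast++
(s=8,f=13) a[fast]=10≠a[slow]=9 write a[9]=10 → slow++,fast++
(s=9,f=14) a[fast]=11≠a[slow]=10 write a[10]=11 → slow++,fast++
(s=10,f=15) a[fast]=11=a[slow] dup → fast++
(s=10,f=16) a[fast]=12≠a[slow]=11 write a[11]=12 → slow++,fast++
(s=11,f=17) a[fast]=14≠a[slow]=12 write a[12]=14 → slow++,fast++

slow=12, fast=18, prefix=[1, 2, 3, 4, 5, 6, 7, 8, 9, 10, 11, 12, 14]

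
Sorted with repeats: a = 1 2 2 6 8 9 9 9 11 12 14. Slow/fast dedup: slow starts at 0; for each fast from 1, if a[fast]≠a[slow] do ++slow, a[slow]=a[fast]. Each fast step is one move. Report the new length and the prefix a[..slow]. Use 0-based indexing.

length 8; prefix = [1, 2, 6, 8, 9, 11, 12, 14]

slow=0 fast=1: a[fast]=2≠a[slow]=1 write a[1]=2, slow++,fast++
slow=1 fast=2: a[fast]=2=a[slow] dup, fast++
slow=1 fast=3: a[fast]=6≠a[slow]=2 write a[2]=6, slow++,fast++
slow=2 fast=4: a[fast]=8≠a[slow]=6 write a[3]=8, slow++,fast++
slow=3 fast=5: a[fast]=9≠a[slow]=8 write a[4]=9, slow++,fast++
slow=4 fast=6: a[fast]=9=a[slow] dup, fast++
slow=4 fast=7: a[fast]=9=a[slow] dup, fast++
slow=4 fast=8: a[fast]=11≠a[slow]=9 write a[5]=11, slow++,fast++
slow=5 fast=9: a[fast]=12≠a[slow]=11 write a[6]=12, slow++,fast++
slow=6 fast=10: a[fast]=14≠a[slow]=12 write a[7]=14, slow++,fast++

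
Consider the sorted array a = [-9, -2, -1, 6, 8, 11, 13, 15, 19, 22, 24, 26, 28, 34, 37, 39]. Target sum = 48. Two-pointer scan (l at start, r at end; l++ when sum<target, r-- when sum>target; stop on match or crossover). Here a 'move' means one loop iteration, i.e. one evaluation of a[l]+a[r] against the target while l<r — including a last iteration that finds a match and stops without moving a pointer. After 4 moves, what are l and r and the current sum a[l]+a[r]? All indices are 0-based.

[0,15] -9+39=30 <48 → l++
[1,15] -2+39=37 <48 → l++
[2,15] -1+39=38 <48 → l++
[3,15] 6+39=45 <48 → l++

l=4, r=15, sum=47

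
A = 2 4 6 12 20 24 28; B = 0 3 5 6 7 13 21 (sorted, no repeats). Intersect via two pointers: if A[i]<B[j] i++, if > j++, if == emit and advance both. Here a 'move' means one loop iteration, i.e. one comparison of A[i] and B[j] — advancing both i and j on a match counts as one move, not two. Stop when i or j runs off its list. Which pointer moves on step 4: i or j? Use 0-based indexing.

i

i=0 j=0: 2>0, j++
i=0 j=1: 2<3, i++
i=1 j=1: 4>3, j++
i=1 j=2: 4<5, i++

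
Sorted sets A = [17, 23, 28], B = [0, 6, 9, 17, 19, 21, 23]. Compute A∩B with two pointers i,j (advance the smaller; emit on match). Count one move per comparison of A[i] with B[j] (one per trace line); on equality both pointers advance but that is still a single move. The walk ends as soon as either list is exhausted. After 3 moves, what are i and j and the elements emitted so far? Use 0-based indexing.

i=0, j=3, emitted=[]

[i=0,j=0] 17>0 → j++
[i=0,j=1] 17>6 → j++
[i=0,j=2] 17>9 → j++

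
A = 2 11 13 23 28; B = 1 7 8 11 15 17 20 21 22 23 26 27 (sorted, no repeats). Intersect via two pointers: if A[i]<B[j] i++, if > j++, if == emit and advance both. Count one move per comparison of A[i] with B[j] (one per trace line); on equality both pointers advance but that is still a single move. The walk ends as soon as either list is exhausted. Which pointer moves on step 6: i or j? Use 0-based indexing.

[i=0,j=0] 2>1 → j++
[i=0,j=1] 2<7 → i++
[i=1,j=1] 11>7 → j++
[i=1,j=2] 11>8 → j++
[i=1,j=3] 11==11 emit → i++,j++
[i=2,j=4] 13<15 → i++

i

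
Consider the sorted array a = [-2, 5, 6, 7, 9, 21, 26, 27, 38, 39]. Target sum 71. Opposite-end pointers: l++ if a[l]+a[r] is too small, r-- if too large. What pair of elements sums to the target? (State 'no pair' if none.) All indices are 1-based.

l=1 r=10: -2+39=37 <71, l++
l=2 r=10: 5+39=44 <71, l++
l=3 r=10: 6+39=45 <71, l++
l=4 r=10: 7+39=46 <71, l++
l=5 r=10: 9+39=48 <71, l++
l=6 r=10: 21+39=60 <71, l++
l=7 r=10: 26+39=65 <71, l++
l=8 r=10: 27+39=66 <71, l++
l=9 r=10: 38+39=77 >71, r--

no pair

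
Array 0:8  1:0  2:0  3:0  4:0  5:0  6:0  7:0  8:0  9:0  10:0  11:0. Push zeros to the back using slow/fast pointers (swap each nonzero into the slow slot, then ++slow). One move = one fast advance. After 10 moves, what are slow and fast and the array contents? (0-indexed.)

(s=0,f=0) a[fast]=8≠0 swap→a[0]=8 → slow++,fast++
(s=1,f=1) a[fast]=0 → fast++
(s=1,f=2) a[fast]=0 → fast++
(s=1,f=3) a[fast]=0 → fast++
(s=1,f=4) a[fast]=0 → fast++
(s=1,f=5) a[fast]=0 → fast++
(s=1,f=6) a[fast]=0 → fast++
(s=1,f=7) a[fast]=0 → fast++
(s=1,f=8) a[fast]=0 → fast++
(s=1,f=9) a[fast]=0 → fast++

slow=1, fast=10, a=[8, 0, 0, 0, 0, 0, 0, 0, 0, 0, 0, 0]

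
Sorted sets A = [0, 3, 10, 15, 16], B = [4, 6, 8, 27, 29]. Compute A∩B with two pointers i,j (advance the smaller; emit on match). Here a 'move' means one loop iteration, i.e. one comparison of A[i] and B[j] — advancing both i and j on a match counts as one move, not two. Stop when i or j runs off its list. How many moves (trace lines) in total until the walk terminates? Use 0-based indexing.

8 moves

[i=0,j=0] 0<4 → i++
[i=1,j=0] 3<4 → i++
[i=2,j=0] 10>4 → j++
[i=2,j=1] 10>6 → j++
[i=2,j=2] 10>8 → j++
[i=2,j=3] 10<27 → i++
[i=3,j=3] 15<27 → i++
[i=4,j=3] 16<27 → i++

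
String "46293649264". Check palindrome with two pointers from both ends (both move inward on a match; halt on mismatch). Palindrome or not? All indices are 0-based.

[0,10] '4'=='4' → l++,r--
[1,9] '6'=='6' → l++,r--
[2,8] '2'=='2' → l++,r--
[3,7] '9'=='9' → l++,r--
[4,6] '3'!='4' → stop

not a palindrome (mismatch at 4,6)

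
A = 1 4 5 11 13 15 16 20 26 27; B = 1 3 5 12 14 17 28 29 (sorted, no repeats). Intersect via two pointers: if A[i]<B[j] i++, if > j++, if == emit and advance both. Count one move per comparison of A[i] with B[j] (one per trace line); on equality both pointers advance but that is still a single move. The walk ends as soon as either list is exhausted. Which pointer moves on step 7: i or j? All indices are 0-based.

[i=0,j=0] 1==1 emit → i++,j++
[i=1,j=1] 4>3 → j++
[i=1,j=2] 4<5 → i++
[i=2,j=2] 5==5 emit → i++,j++
[i=3,j=3] 11<12 → i++
[i=4,j=3] 13>12 → j++
[i=4,j=4] 13<14 → i++

i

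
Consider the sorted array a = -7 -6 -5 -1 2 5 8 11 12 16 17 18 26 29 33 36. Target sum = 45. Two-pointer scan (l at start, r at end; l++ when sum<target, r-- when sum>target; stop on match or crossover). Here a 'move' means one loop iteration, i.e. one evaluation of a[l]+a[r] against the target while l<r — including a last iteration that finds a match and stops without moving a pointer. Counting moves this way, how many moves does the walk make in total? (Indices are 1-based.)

10 moves

[1,16] -7+36=29 <45 → l++
[2,16] -6+36=30 <45 → l++
[3,16] -5+36=31 <45 → l++
[4,16] -1+36=35 <45 → l++
[5,16] 2+36=38 <45 → l++
[6,16] 5+36=41 <45 → l++
[7,16] 8+36=44 <45 → l++
[8,16] 11+36=47 >45 → r--
[8,15] 11+33=44 <45 → l++
[9,15] 12+33=45 → found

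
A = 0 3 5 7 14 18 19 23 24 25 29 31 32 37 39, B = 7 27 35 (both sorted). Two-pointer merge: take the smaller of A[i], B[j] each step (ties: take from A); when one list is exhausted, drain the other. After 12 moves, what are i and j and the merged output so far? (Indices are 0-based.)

[i=0,j=0] A[i]=0<=B[j]=7 take 0 → i++
[i=1,j=0] A[i]=3<=B[j]=7 take 3 → i++
[i=2,j=0] A[i]=5<=B[j]=7 take 5 → i++
[i=3,j=0] A[i]=7<=B[j]=7 take 7 → i++
[i=4,j=0] A[i]=14>B[j]=7 take 7 → j++
[i=4,j=1] A[i]=14<=B[j]=27 take 14 → i++
[i=5,j=1] A[i]=18<=B[j]=27 take 18 → i++
[i=6,j=1] A[i]=19<=B[j]=27 take 19 → i++
[i=7,j=1] A[i]=23<=B[j]=27 take 23 → i++
[i=8,j=1] A[i]=24<=B[j]=27 take 24 → i++
[i=9,j=1] A[i]=25<=B[j]=27 take 25 → i++
[i=10,j=1] A[i]=29>B[j]=27 take 27 → j++

i=10, j=2, merged so far=[0, 3, 5, 7, 7, 14, 18, 19, 23, 24, 25, 27]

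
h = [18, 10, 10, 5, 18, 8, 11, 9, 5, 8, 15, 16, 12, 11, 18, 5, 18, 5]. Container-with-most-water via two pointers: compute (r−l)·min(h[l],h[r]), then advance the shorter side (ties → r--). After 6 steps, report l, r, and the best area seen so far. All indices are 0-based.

[0,17] min(18,5)*17=85 best=85 * → r--
[0,16] min(18,18)*16=288 best=288 * → r--
[0,15] min(18,5)*15=75 best=288 → r--
[0,14] min(18,18)*14=252 best=288 → r--
[0,13] min(18,11)*13=143 best=288 → r--
[0,12] min(18,12)*12=144 best=288 → r--

l=0, r=11, best area=288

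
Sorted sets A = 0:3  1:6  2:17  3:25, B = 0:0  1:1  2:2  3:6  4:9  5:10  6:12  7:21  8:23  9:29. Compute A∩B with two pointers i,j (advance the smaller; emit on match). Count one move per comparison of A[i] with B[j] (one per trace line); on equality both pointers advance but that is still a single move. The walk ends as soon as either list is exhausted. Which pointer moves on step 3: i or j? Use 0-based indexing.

[i=0,j=0] 3>0 → j++
[i=0,j=1] 3>1 → j++
[i=0,j=2] 3>2 → j++

j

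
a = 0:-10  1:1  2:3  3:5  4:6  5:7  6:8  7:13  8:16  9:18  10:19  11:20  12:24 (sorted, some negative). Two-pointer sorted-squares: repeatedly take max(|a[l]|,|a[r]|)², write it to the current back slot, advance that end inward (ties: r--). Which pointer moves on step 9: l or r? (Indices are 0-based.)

[0,12] |-10|<=|24| out[12]=576 → r--
[0,11] |-10|<=|20| out[11]=400 → r--
[0,10] |-10|<=|19| out[10]=361 → r--
[0,9] |-10|<=|18| out[9]=324 → r--
[0,8] |-10|<=|16| out[8]=256 → r--
[0,7] |-10|<=|13| out[7]=169 → r--
[0,6] |-10|>|8| out[6]=100 → l++
[1,6] |1|<=|8| out[5]=64 → r--
[1,5] |1|<=|7| out[4]=49 → r--

r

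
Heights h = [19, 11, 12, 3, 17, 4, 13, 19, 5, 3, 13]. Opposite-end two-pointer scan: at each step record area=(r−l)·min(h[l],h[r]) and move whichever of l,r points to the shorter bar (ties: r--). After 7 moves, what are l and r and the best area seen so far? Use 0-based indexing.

l=0 r=10: min(19,13)*10=130 best=130 *, r--
l=0 r=9: min(19,3)*9=27 best=130, r--
l=0 r=8: min(19,5)*8=40 best=130, r--
l=0 r=7: min(19,19)*7=133 best=133 *, r--
l=0 r=6: min(19,13)*6=78 best=133, r--
l=0 r=5: min(19,4)*5=20 best=133, r--
l=0 r=4: min(19,17)*4=68 best=133, r--

l=0, r=3, best area=133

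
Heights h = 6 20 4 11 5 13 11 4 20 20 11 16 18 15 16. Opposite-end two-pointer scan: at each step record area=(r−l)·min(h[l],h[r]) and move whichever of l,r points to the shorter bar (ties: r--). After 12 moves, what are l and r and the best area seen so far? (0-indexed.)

l=0 r=14: min(6,16)*14=84 best=84 *, l++
l=1 r=14: min(20,16)*13=208 best=208 *, r--
l=1 r=13: min(20,15)*12=180 best=208, r--
l=1 r=12: min(20,18)*11=198 best=208, r--
l=1 r=11: min(20,16)*10=160 best=208, r--
l=1 r=10: min(20,11)*9=99 best=208, r--
l=1 r=9: min(20,20)*8=160 best=208, r--
l=1 r=8: min(20,20)*7=140 best=208, r--
l=1 r=7: min(20,4)*6=24 best=208, r--
l=1 r=6: min(20,11)*5=55 best=208, r--
l=1 r=5: min(20,13)*4=52 best=208, r--
l=1 r=4: min(20,5)*3=15 best=208, r--

l=1, r=3, best area=208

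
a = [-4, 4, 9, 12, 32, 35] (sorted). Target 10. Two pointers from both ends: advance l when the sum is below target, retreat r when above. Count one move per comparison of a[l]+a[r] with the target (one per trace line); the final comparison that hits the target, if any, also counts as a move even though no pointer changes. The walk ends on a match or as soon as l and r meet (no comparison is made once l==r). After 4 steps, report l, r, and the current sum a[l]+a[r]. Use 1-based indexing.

l=1 r=6: -4+35=31 >10, r--
l=1 r=5: -4+32=28 >10, r--
l=1 r=4: -4+12=8 <10, l++
l=2 r=4: 4+12=16 >10, r--

l=2, r=3, sum=13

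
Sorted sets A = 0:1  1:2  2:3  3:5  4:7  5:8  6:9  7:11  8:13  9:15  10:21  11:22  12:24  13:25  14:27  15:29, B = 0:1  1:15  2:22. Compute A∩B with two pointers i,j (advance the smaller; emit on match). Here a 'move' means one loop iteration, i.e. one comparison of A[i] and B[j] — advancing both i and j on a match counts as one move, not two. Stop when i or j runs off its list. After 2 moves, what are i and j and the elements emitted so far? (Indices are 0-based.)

i=0 j=0: 1==1 emit, i++,j++
i=1 j=1: 2<15, i++

i=2, j=1, emitted=[1]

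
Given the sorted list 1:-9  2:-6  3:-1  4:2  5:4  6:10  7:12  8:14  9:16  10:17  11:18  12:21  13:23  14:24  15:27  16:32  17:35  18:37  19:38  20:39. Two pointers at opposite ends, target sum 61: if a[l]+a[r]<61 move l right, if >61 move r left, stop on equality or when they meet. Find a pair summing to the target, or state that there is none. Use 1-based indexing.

(23, 38)

l=1 r=20: -9+39=30 <61, l++
l=2 r=20: -6+39=33 <61, l++
l=3 r=20: -1+39=38 <61, l++
l=4 r=20: 2+39=41 <61, l++
l=5 r=20: 4+39=43 <61, l++
l=6 r=20: 10+39=49 <61, l++
l=7 r=20: 12+39=51 <61, l++
l=8 r=20: 14+39=53 <61, l++
l=9 r=20: 16+39=55 <61, l++
l=10 r=20: 17+39=56 <61, l++
l=11 r=20: 18+39=57 <61, l++
l=12 r=20: 21+39=60 <61, l++
l=13 r=20: 23+39=62 >61, r--
l=13 r=19: 23+38=61, found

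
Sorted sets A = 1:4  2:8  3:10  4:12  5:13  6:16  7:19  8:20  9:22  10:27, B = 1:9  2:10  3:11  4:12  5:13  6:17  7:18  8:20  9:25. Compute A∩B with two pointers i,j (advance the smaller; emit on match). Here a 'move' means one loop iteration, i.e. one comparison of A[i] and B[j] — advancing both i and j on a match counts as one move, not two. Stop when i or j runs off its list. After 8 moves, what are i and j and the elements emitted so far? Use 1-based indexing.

i=7, j=6, emitted=[10, 12, 13]

[i=1,j=1] 4<9 → i++
[i=2,j=1] 8<9 → i++
[i=3,j=1] 10>9 → j++
[i=3,j=2] 10==10 emit → i++,j++
[i=4,j=3] 12>11 → j++
[i=4,j=4] 12==12 emit → i++,j++
[i=5,j=5] 13==13 emit → i++,j++
[i=6,j=6] 16<17 → i++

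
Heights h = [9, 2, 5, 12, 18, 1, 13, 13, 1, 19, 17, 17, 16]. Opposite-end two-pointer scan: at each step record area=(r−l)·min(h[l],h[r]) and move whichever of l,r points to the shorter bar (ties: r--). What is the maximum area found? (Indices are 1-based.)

[1,13] min(9,16)*12=108 best=108 * → l++
[2,13] min(2,16)*11=22 best=108 → l++
[3,13] min(5,16)*10=50 best=108 → l++
[4,13] min(12,16)*9=108 best=108 → l++
[5,13] min(18,16)*8=128 best=128 * → r--
[5,12] min(18,17)*7=119 best=128 → r--
[5,11] min(18,17)*6=102 best=128 → r--
[5,10] min(18,19)*5=90 best=128 → l++
[6,10] min(1,19)*4=4 best=128 → l++
[7,10] min(13,19)*3=39 best=128 → l++
[8,10] min(13,19)*2=26 best=128 → l++
[9,10] min(1,19)*1=1 best=128 → l++

max area = 128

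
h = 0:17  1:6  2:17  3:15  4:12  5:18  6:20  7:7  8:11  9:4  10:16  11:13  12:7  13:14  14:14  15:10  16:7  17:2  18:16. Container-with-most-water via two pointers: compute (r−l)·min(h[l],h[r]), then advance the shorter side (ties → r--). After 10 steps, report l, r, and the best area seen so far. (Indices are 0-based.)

l=0, r=8, best area=288

[0,18] min(17,16)*18=288 best=288 * → r--
[0,17] min(17,2)*17=34 best=288 → r--
[0,16] min(17,7)*16=112 best=288 → r--
[0,15] min(17,10)*15=150 best=288 → r--
[0,14] min(17,14)*14=196 best=288 → r--
[0,13] min(17,14)*13=182 best=288 → r--
[0,12] min(17,7)*12=84 best=288 → r--
[0,11] min(17,13)*11=143 best=288 → r--
[0,10] min(17,16)*10=160 best=288 → r--
[0,9] min(17,4)*9=36 best=288 → r--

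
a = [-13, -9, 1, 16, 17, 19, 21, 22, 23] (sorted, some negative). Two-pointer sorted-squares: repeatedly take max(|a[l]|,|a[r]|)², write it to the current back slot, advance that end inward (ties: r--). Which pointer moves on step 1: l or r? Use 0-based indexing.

r

l=0 r=8: |-13|<=|23| out[8]=529, r--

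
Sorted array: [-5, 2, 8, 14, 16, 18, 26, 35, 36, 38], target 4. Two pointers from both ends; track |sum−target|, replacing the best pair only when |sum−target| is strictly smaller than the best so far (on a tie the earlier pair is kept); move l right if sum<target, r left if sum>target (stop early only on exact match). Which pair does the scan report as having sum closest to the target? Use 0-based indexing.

l=0 r=9: -5+38=33 d=29 *, r--
l=0 r=8: -5+36=31 d=27 *, r--
l=0 r=7: -5+35=30 d=26 *, r--
l=0 r=6: -5+26=21 d=17 *, r--
l=0 r=5: -5+18=13 d=9 *, r--
l=0 r=4: -5+16=11 d=7 *, r--
l=0 r=3: -5+14=9 d=5 *, r--
l=0 r=2: -5+8=3 d=1 *, l++
l=1 r=2: 2+8=10 d=6, r--

pair (-5, 8) with sum 3 (|Δ|=1)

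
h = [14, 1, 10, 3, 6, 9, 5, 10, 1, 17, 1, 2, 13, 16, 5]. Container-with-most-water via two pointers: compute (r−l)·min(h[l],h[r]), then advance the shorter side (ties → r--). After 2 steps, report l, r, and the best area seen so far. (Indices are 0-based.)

[0,14] min(14,5)*14=70 best=70 * → r--
[0,13] min(14,16)*13=182 best=182 * → l++

l=1, r=13, best area=182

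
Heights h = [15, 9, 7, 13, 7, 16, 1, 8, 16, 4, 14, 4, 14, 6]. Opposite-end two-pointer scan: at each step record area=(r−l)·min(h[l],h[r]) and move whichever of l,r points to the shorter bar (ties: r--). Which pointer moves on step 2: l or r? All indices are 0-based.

r

[0,13] min(15,6)*13=78 best=78 * → r--
[0,12] min(15,14)*12=168 best=168 * → r--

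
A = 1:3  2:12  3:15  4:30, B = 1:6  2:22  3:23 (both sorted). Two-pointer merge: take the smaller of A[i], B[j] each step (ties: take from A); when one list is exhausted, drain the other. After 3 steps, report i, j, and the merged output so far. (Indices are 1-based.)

i=3, j=2, merged so far=[3, 6, 12]

[i=1,j=1] A[i]=3<=B[j]=6 take 3 → i++
[i=2,j=1] A[i]=12>B[j]=6 take 6 → j++
[i=2,j=2] A[i]=12<=B[j]=22 take 12 → i++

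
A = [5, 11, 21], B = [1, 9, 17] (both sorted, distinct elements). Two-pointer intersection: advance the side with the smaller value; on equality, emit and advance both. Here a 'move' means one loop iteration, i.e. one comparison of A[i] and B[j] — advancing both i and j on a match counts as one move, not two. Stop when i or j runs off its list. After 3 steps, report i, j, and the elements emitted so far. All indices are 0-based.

i=1, j=2, emitted=[]

[i=0,j=0] 5>1 → j++
[i=0,j=1] 5<9 → i++
[i=1,j=1] 11>9 → j++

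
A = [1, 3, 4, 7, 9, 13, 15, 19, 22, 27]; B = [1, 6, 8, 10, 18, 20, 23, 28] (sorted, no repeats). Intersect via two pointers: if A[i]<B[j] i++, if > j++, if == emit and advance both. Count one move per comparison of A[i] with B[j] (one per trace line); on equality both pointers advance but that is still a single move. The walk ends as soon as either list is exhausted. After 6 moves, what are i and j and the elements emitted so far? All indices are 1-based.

i=5, j=4, emitted=[1]

i=1 j=1: 1==1 emit, i++,j++
i=2 j=2: 3<6, i++
i=3 j=2: 4<6, i++
i=4 j=2: 7>6, j++
i=4 j=3: 7<8, i++
i=5 j=3: 9>8, j++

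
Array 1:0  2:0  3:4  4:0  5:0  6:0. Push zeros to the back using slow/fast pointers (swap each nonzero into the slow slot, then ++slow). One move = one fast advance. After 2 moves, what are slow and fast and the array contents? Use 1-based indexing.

slow=1, fast=3, a=[0, 0, 4, 0, 0, 0]

(s=1,f=1) a[fast]=0 → fast++
(s=1,f=2) a[fast]=0 → fast++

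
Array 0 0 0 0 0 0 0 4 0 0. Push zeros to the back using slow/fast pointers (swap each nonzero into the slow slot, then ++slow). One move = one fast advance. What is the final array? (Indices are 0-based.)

slow=0 fast=0: a[fast]=0, fast++
slow=0 fast=1: a[fast]=0, fast++
slow=0 fast=2: a[fast]=0, fast++
slow=0 fast=3: a[fast]=0, fast++
slow=0 fast=4: a[fast]=0, fast++
slow=0 fast=5: a[fast]=0, fast++
slow=0 fast=6: a[fast]=0, fast++
slow=0 fast=7: a[fast]=4≠0 swap→a[0]=4, slow++,fast++
slow=1 fast=8: a[fast]=0, fast++
slow=1 fast=9: a[fast]=0, fast++

[4, 0, 0, 0, 0, 0, 0, 0, 0, 0]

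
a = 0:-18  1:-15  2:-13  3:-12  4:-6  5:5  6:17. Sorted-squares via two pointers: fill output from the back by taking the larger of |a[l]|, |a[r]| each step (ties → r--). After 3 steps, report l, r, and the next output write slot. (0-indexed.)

l=0 r=6: |-18|>|17| out[6]=324, l++
l=1 r=6: |-15|<=|17| out[5]=289, r--
l=1 r=5: |-15|>|5| out[4]=225, l++

l=2, r=5, next write slot=3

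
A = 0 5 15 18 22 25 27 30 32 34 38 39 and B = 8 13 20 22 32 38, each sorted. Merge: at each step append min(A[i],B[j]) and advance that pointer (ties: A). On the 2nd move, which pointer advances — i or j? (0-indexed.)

i

i=0 j=0: A[i]=0<=B[j]=8 take 0, i++
i=1 j=0: A[i]=5<=B[j]=8 take 5, i++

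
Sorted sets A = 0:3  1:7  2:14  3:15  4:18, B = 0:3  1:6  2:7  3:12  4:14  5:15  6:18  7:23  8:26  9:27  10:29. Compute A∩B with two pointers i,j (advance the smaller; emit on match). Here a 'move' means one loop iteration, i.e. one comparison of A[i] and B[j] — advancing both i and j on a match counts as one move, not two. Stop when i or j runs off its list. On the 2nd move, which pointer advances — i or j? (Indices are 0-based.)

[i=0,j=0] 3==3 emit → i++,j++
[i=1,j=1] 7>6 → j++

j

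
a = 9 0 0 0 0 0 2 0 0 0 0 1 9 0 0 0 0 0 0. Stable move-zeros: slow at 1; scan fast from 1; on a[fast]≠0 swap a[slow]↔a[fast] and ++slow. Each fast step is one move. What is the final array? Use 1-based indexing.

slow=1 fast=1: a[fast]=9≠0 swap→a[1]=9, slow++,fast++
slow=2 fast=2: a[fast]=0, fast++
slow=2 fast=3: a[fast]=0, fast++
slow=2 fast=4: a[fast]=0, fast++
slow=2 fast=5: a[fast]=0, fast++
slow=2 fast=6: a[fast]=0, fast++
slow=2 fast=7: a[fast]=2≠0 swap→a[2]=2, slow++,fast++
slow=3 fast=8: a[fast]=0, fast++
slow=3 fast=9: a[fast]=0, fast++
slow=3 fast=10: a[fast]=0, fast++
slow=3 fast=11: a[fast]=0, fast++
slow=3 fast=12: a[fast]=1≠0 swap→a[3]=1, slow++,fast++
slow=4 fast=13: a[fast]=9≠0 swap→a[4]=9, slow++,fast++
slow=5 fast=14: a[fast]=0, fast++
slow=5 fast=15: a[fast]=0, fast++
slow=5 fast=16: a[fast]=0, fast++
slow=5 fast=17: a[fast]=0, fast++
slow=5 fast=18: a[fast]=0, fast++
slow=5 fast=19: a[fast]=0, fast++

[9, 2, 1, 9, 0, 0, 0, 0, 0, 0, 0, 0, 0, 0, 0, 0, 0, 0, 0]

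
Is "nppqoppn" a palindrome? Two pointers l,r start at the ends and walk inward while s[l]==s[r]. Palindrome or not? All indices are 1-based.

l=1 r=8: 'n'=='n', l++,r--
l=2 r=7: 'p'=='p', l++,r--
l=3 r=6: 'p'=='p', l++,r--
l=4 r=5: 'q'!='o', stop

not a palindrome (mismatch at 4,5)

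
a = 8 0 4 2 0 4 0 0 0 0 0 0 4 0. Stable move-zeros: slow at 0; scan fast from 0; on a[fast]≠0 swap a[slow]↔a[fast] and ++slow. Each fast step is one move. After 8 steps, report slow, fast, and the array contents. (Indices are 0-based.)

slow=4, fast=8, a=[8, 4, 2, 4, 0, 0, 0, 0, 0, 0, 0, 0, 4, 0]

slow=0 fast=0: a[fast]=8≠0 swap→a[0]=8, slow++,fast++
slow=1 fast=1: a[fast]=0, fast++
slow=1 fast=2: a[fast]=4≠0 swap→a[1]=4, slow++,fast++
slow=2 fast=3: a[fast]=2≠0 swap→a[2]=2, slow++,fast++
slow=3 fast=4: a[fast]=0, fast++
slow=3 fast=5: a[fast]=4≠0 swap→a[3]=4, slow++,fast++
slow=4 fast=6: a[fast]=0, fast++
slow=4 fast=7: a[fast]=0, fast++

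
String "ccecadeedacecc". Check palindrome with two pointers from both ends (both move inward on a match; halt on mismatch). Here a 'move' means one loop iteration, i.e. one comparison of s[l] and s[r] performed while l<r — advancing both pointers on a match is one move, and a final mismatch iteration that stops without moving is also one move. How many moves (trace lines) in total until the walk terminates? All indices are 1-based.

7 moves

l=1 r=14: 'c'=='c', l++,r--
l=2 r=13: 'c'=='c', l++,r--
l=3 r=12: 'e'=='e', l++,r--
l=4 r=11: 'c'=='c', l++,r--
l=5 r=10: 'a'=='a', l++,r--
l=6 r=9: 'd'=='d', l++,r--
l=7 r=8: 'e'=='e', l++,r--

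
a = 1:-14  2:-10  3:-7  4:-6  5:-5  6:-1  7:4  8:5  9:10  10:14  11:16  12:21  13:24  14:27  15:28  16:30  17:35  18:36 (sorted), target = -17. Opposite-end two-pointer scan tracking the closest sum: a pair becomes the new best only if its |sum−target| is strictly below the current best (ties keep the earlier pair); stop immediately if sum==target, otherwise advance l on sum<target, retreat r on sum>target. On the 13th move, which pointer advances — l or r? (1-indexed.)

[1,18] -14+36=22 d=39 * → r--
[1,17] -14+35=21 d=38 * → r--
[1,16] -14+30=16 d=33 * → r--
[1,15] -14+28=14 d=31 * → r--
[1,14] -14+27=13 d=30 * → r--
[1,13] -14+24=10 d=27 * → r--
[1,12] -14+21=7 d=24 * → r--
[1,11] -14+16=2 d=19 * → r--
[1,10] -14+14=0 d=17 * → r--
[1,9] -14+10=-4 d=13 * → r--
[1,8] -14+5=-9 d=8 * → r--
[1,7] -14+4=-10 d=7 * → r--
[1,6] -14+-1=-15 d=2 * → r--

r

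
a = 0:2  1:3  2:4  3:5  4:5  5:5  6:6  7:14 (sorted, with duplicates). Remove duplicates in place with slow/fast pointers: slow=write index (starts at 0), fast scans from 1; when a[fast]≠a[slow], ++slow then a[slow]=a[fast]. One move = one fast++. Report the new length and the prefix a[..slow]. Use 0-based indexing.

(s=0,f=1) a[fast]=3≠a[slow]=2 write a[1]=3 → slow++,fast++
(s=1,f=2) a[fast]=4≠a[slow]=3 write a[2]=4 → slow++,fast++
(s=2,f=3) a[fast]=5≠a[slow]=4 write a[3]=5 → slow++,fast++
(s=3,f=4) a[fast]=5=a[slow] dup → fast++
(s=3,f=5) a[fast]=5=a[slow] dup → fast++
(s=3,f=6) a[fast]=6≠a[slow]=5 write a[4]=6 → slow++,fast++
(s=4,f=7) a[fast]=14≠a[slow]=6 write a[5]=14 → slow++,fast++

length 6; prefix = [2, 3, 4, 5, 6, 14]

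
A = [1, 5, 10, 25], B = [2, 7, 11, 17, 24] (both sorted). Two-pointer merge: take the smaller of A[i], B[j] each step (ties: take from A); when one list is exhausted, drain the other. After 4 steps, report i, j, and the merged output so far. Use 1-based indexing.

i=3, j=3, merged so far=[1, 2, 5, 7]

i=1 j=1: A[i]=1<=B[j]=2 take 1, i++
i=2 j=1: A[i]=5>B[j]=2 take 2, j++
i=2 j=2: A[i]=5<=B[j]=7 take 5, i++
i=3 j=2: A[i]=10>B[j]=7 take 7, j++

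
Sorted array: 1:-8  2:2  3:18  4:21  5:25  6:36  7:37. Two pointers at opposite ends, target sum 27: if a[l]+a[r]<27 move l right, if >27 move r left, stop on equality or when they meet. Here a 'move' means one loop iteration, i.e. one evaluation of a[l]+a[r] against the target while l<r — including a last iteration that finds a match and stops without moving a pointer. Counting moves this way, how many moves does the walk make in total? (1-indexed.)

l=1 r=7: -8+37=29 >27, r--
l=1 r=6: -8+36=28 >27, r--
l=1 r=5: -8+25=17 <27, l++
l=2 r=5: 2+25=27, found

4 moves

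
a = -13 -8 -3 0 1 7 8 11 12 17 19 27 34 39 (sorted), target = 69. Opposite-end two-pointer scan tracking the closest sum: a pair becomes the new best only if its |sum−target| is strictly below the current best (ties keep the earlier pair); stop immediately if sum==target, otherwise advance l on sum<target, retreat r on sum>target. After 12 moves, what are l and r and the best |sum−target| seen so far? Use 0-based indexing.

l=0 r=13: -13+39=26 d=43 *, l++
l=1 r=13: -8+39=31 d=38 *, l++
l=2 r=13: -3+39=36 d=33 *, l++
l=3 r=13: 0+39=39 d=30 *, l++
l=4 r=13: 1+39=40 d=29 *, l++
l=5 r=13: 7+39=46 d=23 *, l++
l=6 r=13: 8+39=47 d=22 *, l++
l=7 r=13: 11+39=50 d=19 *, l++
l=8 r=13: 12+39=51 d=18 *, l++
l=9 r=13: 17+39=56 d=13 *, l++
l=10 r=13: 19+39=58 d=11 *, l++
l=11 r=13: 27+39=66 d=3 *, l++

l=12, r=13, best |Δ|=3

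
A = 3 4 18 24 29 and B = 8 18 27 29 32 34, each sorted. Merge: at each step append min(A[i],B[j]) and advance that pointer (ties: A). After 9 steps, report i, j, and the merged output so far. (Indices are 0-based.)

[i=0,j=0] A[i]=3<=B[j]=8 take 3 → i++
[i=1,j=0] A[i]=4<=B[j]=8 take 4 → i++
[i=2,j=0] A[i]=18>B[j]=8 take 8 → j++
[i=2,j=1] A[i]=18<=B[j]=18 take 18 → i++
[i=3,j=1] A[i]=24>B[j]=18 take 18 → j++
[i=3,j=2] A[i]=24<=B[j]=27 take 24 → i++
[i=4,j=2] A[i]=29>B[j]=27 take 27 → j++
[i=4,j=3] A[i]=29<=B[j]=29 take 29 → i++
[i=5,j=3] A done, take B[j]=29 → j++

i=5, j=4, merged so far=[3, 4, 8, 18, 18, 24, 27, 29, 29]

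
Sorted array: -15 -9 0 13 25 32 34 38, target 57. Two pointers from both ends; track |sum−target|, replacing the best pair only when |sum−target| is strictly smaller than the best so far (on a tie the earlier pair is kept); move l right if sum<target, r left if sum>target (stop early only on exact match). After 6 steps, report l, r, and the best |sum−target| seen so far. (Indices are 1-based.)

[1,8] -15+38=23 d=34 * → l++
[2,8] -9+38=29 d=28 * → l++
[3,8] 0+38=38 d=19 * → l++
[4,8] 13+38=51 d=6 * → l++
[5,8] 25+38=63 d=6 → r--
[5,7] 25+34=59 d=2 * → r--

l=5, r=6, best |Δ|=2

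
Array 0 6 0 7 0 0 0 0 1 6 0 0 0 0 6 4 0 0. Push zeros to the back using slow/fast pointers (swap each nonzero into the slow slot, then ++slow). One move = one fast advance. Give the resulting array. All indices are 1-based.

slow=1 fast=1: a[fast]=0, fast++
slow=1 fast=2: a[fast]=6≠0 swap→a[1]=6, slow++,fast++
slow=2 fast=3: a[fast]=0, fast++
slow=2 fast=4: a[fast]=7≠0 swap→a[2]=7, slow++,fast++
slow=3 fast=5: a[fast]=0, fast++
slow=3 fast=6: a[fast]=0, fast++
slow=3 fast=7: a[fast]=0, fast++
slow=3 fast=8: a[fast]=0, fast++
slow=3 fast=9: a[fast]=1≠0 swap→a[3]=1, slow++,fast++
slow=4 fast=10: a[fast]=6≠0 swap→a[4]=6, slow++,fast++
slow=5 fast=11: a[fast]=0, fast++
slow=5 fast=12: a[fast]=0, fast++
slow=5 fast=13: a[fast]=0, fast++
slow=5 fast=14: a[fast]=0, fast++
slow=5 fast=15: a[fast]=6≠0 swap→a[5]=6, slow++,fast++
slow=6 fast=16: a[fast]=4≠0 swap→a[6]=4, slow++,fast++
slow=7 fast=17: a[fast]=0, fast++
slow=7 fast=18: a[fast]=0, fast++

[6, 7, 1, 6, 6, 4, 0, 0, 0, 0, 0, 0, 0, 0, 0, 0, 0, 0]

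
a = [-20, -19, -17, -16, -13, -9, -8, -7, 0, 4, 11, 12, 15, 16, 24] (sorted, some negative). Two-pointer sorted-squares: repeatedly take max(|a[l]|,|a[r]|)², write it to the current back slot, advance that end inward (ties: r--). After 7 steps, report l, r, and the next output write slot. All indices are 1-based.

l=5, r=12, next write slot=8

[1,15] |-20|<=|24| out[15]=576 → r--
[1,14] |-20|>|16| out[14]=400 → l++
[2,14] |-19|>|16| out[13]=361 → l++
[3,14] |-17|>|16| out[12]=289 → l++
[4,14] |-16|<=|16| out[11]=256 → r--
[4,13] |-16|>|15| out[10]=256 → l++
[5,13] |-13|<=|15| out[9]=225 → r--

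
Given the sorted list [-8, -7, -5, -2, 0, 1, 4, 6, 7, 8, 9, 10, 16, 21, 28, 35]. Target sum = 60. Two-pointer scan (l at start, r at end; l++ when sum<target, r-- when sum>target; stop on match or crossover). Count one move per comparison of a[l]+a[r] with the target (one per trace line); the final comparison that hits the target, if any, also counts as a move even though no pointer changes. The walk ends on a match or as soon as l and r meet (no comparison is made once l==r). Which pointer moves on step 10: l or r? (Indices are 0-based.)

l=0 r=15: -8+35=27 <60, l++
l=1 r=15: -7+35=28 <60, l++
l=2 r=15: -5+35=30 <60, l++
l=3 r=15: -2+35=33 <60, l++
l=4 r=15: 0+35=35 <60, l++
l=5 r=15: 1+35=36 <60, l++
l=6 r=15: 4+35=39 <60, l++
l=7 r=15: 6+35=41 <60, l++
l=8 r=15: 7+35=42 <60, l++
l=9 r=15: 8+35=43 <60, l++

l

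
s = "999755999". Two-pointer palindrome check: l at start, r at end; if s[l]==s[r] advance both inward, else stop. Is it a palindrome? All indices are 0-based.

[0,8] '9'=='9' → l++,r--
[1,7] '9'=='9' → l++,r--
[2,6] '9'=='9' → l++,r--
[3,5] '7'!='5' → stop

not a palindrome (mismatch at 3,5)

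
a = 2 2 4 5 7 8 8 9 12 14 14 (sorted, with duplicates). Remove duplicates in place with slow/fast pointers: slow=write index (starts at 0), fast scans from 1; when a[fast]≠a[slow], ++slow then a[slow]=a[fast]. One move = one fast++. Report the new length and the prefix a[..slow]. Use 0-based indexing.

length 8; prefix = [2, 4, 5, 7, 8, 9, 12, 14]

(s=0,f=1) a[fast]=2=a[slow] dup → fast++
(s=0,f=2) a[fast]=4≠a[slow]=2 write a[1]=4 → slow++,fast++
(s=1,f=3) a[fast]=5≠a[slow]=4 write a[2]=5 → slow++,fast++
(s=2,f=4) a[fast]=7≠a[slow]=5 write a[3]=7 → slow++,fast++
(s=3,f=5) a[fast]=8≠a[slow]=7 write a[4]=8 → slow++,fast++
(s=4,f=6) a[fast]=8=a[slow] dup → fast++
(s=4,f=7) a[fast]=9≠a[slow]=8 write a[5]=9 → slow++,fast++
(s=5,f=8) a[fast]=12≠a[slow]=9 write a[6]=12 → slow++,fast++
(s=6,f=9) a[fast]=14≠a[slow]=12 write a[7]=14 → slow++,fast++
(s=7,f=10) a[fast]=14=a[slow] dup → fast++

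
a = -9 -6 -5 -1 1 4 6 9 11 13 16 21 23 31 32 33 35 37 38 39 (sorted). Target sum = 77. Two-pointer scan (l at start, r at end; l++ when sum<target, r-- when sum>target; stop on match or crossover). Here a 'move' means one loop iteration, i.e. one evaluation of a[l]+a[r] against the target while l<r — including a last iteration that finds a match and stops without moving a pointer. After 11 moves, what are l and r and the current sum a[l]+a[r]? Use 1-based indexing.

l=12, r=20, sum=60

[1,20] -9+39=30 <77 → l++
[2,20] -6+39=33 <77 → l++
[3,20] -5+39=34 <77 → l++
[4,20] -1+39=38 <77 → l++
[5,20] 1+39=40 <77 → l++
[6,20] 4+39=43 <77 → l++
[7,20] 6+39=45 <77 → l++
[8,20] 9+39=48 <77 → l++
[9,20] 11+39=50 <77 → l++
[10,20] 13+39=52 <77 → l++
[11,20] 16+39=55 <77 → l++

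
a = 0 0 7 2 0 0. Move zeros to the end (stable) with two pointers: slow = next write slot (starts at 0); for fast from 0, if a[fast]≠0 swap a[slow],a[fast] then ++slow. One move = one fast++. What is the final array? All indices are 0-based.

slow=0 fast=0: a[fast]=0, fast++
slow=0 fast=1: a[fast]=0, fast++
slow=0 fast=2: a[fast]=7≠0 swap→a[0]=7, slow++,fast++
slow=1 fast=3: a[fast]=2≠0 swap→a[1]=2, slow++,fast++
slow=2 fast=4: a[fast]=0, fast++
slow=2 fast=5: a[fast]=0, fast++

[7, 2, 0, 0, 0, 0]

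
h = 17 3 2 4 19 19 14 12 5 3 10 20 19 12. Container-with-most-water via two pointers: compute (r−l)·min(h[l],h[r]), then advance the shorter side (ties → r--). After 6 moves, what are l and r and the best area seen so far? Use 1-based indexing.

l=1 r=14: min(17,12)*13=156 best=156 *, r--
l=1 r=13: min(17,19)*12=204 best=204 *, l++
l=2 r=13: min(3,19)*11=33 best=204, l++
l=3 r=13: min(2,19)*10=20 best=204, l++
l=4 r=13: min(4,19)*9=36 best=204, l++
l=5 r=13: min(19,19)*8=152 best=204, r--

l=5, r=12, best area=204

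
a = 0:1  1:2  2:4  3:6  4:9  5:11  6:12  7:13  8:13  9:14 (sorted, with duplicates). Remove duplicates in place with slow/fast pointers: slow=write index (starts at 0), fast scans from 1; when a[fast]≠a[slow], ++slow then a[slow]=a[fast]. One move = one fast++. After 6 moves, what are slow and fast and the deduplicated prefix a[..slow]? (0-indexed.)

slow=6, fast=7, prefix=[1, 2, 4, 6, 9, 11, 12]

slow=0 fast=1: a[fast]=2≠a[slow]=1 write a[1]=2, slow++,fast++
slow=1 fast=2: a[fast]=4≠a[slow]=2 write a[2]=4, slow++,fast++
slow=2 fast=3: a[fast]=6≠a[slow]=4 write a[3]=6, slow++,fast++
slow=3 fast=4: a[fast]=9≠a[slow]=6 write a[4]=9, slow++,fast++
slow=4 fast=5: a[fast]=11≠a[slow]=9 write a[5]=11, slow++,fast++
slow=5 fast=6: a[fast]=12≠a[slow]=11 write a[6]=12, slow++,fast++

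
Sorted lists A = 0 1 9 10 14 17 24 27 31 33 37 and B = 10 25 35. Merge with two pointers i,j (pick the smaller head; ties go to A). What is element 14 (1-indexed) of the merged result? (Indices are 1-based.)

i=1 j=1: A[i]=0<=B[j]=10 take 0, i++
i=2 j=1: A[i]=1<=B[j]=10 take 1, i++
i=3 j=1: A[i]=9<=B[j]=10 take 9, i++
i=4 j=1: A[i]=10<=B[j]=10 take 10, i++
i=5 j=1: A[i]=14>B[j]=10 take 10, j++
i=5 j=2: A[i]=14<=B[j]=25 take 14, i++
i=6 j=2: A[i]=17<=B[j]=25 take 17, i++
i=7 j=2: A[i]=24<=B[j]=25 take 24, i++
i=8 j=2: A[i]=27>B[j]=25 take 25, j++
i=8 j=3: A[i]=27<=B[j]=35 take 27, i++
i=9 j=3: A[i]=31<=B[j]=35 take 31, i++
i=10 j=3: A[i]=33<=B[j]=35 take 33, i++
i=11 j=3: A[i]=37>B[j]=35 take 35, j++
i=11 j=4: B done, take A[i]=37, i++

merged[14] = 37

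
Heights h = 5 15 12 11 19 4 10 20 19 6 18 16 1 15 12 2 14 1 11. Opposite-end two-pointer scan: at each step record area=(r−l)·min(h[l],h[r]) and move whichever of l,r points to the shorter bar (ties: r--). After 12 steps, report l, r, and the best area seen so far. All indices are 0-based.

l=4, r=10, best area=210

l=0 r=18: min(5,11)*18=90 best=90 *, l++
l=1 r=18: min(15,11)*17=187 best=187 *, r--
l=1 r=17: min(15,1)*16=16 best=187, r--
l=1 r=16: min(15,14)*15=210 best=210 *, r--
l=1 r=15: min(15,2)*14=28 best=210, r--
l=1 r=14: min(15,12)*13=156 best=210, r--
l=1 r=13: min(15,15)*12=180 best=210, r--
l=1 r=12: min(15,1)*11=11 best=210, r--
l=1 r=11: min(15,16)*10=150 best=210, l++
l=2 r=11: min(12,16)*9=108 best=210, l++
l=3 r=11: min(11,16)*8=88 best=210, l++
l=4 r=11: min(19,16)*7=112 best=210, r--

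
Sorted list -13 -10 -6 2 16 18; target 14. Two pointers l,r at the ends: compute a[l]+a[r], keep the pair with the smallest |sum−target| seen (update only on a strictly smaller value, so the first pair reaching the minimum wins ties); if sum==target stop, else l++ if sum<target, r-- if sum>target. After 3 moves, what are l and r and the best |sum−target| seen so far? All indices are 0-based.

[0,5] -13+18=5 d=9 * → l++
[1,5] -10+18=8 d=6 * → l++
[2,5] -6+18=12 d=2 * → l++

l=3, r=5, best |Δ|=2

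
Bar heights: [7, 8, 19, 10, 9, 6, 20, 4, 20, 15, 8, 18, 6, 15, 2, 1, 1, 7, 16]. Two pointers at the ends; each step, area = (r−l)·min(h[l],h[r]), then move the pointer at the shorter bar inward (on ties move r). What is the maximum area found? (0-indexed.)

max area = 256

l=0 r=18: min(7,16)*18=126 best=126 *, l++
l=1 r=18: min(8,16)*17=136 best=136 *, l++
l=2 r=18: min(19,16)*16=256 best=256 *, r--
l=2 r=17: min(19,7)*15=105 best=256, r--
l=2 r=16: min(19,1)*14=14 best=256, r--
l=2 r=15: min(19,1)*13=13 best=256, r--
l=2 r=14: min(19,2)*12=24 best=256, r--
l=2 r=13: min(19,15)*11=165 best=256, r--
l=2 r=12: min(19,6)*10=60 best=256, r--
l=2 r=11: min(19,18)*9=162 best=256, r--
l=2 r=10: min(19,8)*8=64 best=256, r--
l=2 r=9: min(19,15)*7=105 best=256, r--
l=2 r=8: min(19,20)*6=114 best=256, l++
l=3 r=8: min(10,20)*5=50 best=256, l++
l=4 r=8: min(9,20)*4=36 best=256, l++
l=5 r=8: min(6,20)*3=18 best=256, l++
l=6 r=8: min(20,20)*2=40 best=256, r--
l=6 r=7: min(20,4)*1=4 best=256, r--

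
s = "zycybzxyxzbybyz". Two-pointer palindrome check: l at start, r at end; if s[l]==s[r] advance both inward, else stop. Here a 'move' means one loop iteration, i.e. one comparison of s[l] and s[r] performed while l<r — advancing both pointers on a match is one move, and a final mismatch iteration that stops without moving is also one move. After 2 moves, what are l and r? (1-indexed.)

l=1 r=15: 'z'=='z', l++,r--
l=2 r=14: 'y'=='y', l++,r--

l=3, r=13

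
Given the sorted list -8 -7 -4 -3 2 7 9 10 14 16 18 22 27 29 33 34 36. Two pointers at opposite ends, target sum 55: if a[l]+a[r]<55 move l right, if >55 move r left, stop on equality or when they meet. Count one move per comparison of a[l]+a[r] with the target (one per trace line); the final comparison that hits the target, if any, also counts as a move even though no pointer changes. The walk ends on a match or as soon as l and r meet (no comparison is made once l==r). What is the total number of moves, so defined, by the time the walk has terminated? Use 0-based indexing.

14 moves

[0,16] -8+36=28 <55 → l++
[1,16] -7+36=29 <55 → l++
[2,16] -4+36=32 <55 → l++
[3,16] -3+36=33 <55 → l++
[4,16] 2+36=38 <55 → l++
[5,16] 7+36=43 <55 → l++
[6,16] 9+36=45 <55 → l++
[7,16] 10+36=46 <55 → l++
[8,16] 14+36=50 <55 → l++
[9,16] 16+36=52 <55 → l++
[10,16] 18+36=54 <55 → l++
[11,16] 22+36=58 >55 → r--
[11,15] 22+34=56 >55 → r--
[11,14] 22+33=55 → found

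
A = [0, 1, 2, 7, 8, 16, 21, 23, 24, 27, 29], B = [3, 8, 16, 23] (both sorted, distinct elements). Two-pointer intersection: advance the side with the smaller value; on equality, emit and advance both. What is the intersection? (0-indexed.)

[i=0,j=0] 0<3 → i++
[i=1,j=0] 1<3 → i++
[i=2,j=0] 2<3 → i++
[i=3,j=0] 7>3 → j++
[i=3,j=1] 7<8 → i++
[i=4,j=1] 8==8 emit → i++,j++
[i=5,j=2] 16==16 emit → i++,j++
[i=6,j=3] 21<23 → i++
[i=7,j=3] 23==23 emit → i++,j++

intersection = [8, 16, 23]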